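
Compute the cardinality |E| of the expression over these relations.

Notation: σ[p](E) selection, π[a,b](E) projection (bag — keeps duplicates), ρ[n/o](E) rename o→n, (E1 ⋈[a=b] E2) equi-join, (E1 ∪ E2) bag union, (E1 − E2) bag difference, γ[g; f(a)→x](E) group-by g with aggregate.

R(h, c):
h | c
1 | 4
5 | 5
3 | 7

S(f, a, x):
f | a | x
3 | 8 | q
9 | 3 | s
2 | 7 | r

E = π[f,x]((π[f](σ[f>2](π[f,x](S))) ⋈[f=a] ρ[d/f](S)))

Per-node cardinality:
  S → 3
  π[f,x](S) → 3
  σ[f>2](π[f,x](S)) → 2
  π[f](σ[f>2](π[f,x](S))) → 2
  S → 3
  ρ[d/f](S) → 3
  (π[f](σ[f>2](π[f,x](S))) ⋈[f=a] ρ[d/f](S)) → 1
  π[f,x]((π[f](σ[f>2](π[f,x](S))) ⋈[f=a] ρ[d/f](S))) → 1

|E| = 1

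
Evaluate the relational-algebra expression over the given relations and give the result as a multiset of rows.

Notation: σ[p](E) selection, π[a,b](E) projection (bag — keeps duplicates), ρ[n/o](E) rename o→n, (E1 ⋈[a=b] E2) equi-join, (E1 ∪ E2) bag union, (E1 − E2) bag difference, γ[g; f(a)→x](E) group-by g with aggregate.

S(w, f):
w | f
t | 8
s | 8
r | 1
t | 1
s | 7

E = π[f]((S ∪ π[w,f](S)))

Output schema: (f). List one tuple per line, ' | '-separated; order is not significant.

Row counts bottom-up:
  S → 5
  S → 5
  π[w,f](S) → 5
  (S ∪ π[w,f](S)) → 10
  π[f]((S ∪ π[w,f](S))) → 10

== RESULT ==
f
1
1
1
1
7
7
8
8
8
8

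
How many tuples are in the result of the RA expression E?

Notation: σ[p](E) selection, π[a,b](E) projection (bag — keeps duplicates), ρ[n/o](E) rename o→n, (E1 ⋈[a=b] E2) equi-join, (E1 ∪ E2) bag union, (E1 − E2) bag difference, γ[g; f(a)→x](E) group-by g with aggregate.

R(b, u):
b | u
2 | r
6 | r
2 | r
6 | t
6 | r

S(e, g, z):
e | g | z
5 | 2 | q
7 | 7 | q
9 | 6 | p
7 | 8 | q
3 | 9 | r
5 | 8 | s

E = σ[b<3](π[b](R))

Per-node cardinality:
  R → 5
  π[b](R) → 5
  σ[b<3](π[b](R)) → 2

|E| = 2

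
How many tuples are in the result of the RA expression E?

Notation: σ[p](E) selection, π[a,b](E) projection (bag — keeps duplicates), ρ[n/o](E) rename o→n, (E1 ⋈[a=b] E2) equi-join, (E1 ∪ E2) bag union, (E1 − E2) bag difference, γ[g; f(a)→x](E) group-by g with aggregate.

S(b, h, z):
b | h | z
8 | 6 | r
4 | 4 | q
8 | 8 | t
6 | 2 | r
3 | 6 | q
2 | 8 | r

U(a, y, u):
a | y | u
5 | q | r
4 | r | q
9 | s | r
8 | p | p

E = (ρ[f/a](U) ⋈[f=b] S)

Per-node cardinality:
  U → 4
  ρ[f/a](U) → 4
  S → 6
  (ρ[f/a](U) ⋈[f=b] S) → 3

|E| = 3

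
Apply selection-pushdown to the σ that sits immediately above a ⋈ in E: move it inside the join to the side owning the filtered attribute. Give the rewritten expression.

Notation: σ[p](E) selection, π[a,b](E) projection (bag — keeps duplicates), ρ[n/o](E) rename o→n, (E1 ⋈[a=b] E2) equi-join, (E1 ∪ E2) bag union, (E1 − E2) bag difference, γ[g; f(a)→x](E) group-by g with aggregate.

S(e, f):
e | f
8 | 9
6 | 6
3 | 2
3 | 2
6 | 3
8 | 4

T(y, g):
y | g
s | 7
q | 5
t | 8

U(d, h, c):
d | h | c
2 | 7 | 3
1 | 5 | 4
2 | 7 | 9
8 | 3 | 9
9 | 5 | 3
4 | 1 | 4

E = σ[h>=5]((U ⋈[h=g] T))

σ filters on h, owned by the left side.
E' = (σ[h>=5](U) ⋈[h=g] T)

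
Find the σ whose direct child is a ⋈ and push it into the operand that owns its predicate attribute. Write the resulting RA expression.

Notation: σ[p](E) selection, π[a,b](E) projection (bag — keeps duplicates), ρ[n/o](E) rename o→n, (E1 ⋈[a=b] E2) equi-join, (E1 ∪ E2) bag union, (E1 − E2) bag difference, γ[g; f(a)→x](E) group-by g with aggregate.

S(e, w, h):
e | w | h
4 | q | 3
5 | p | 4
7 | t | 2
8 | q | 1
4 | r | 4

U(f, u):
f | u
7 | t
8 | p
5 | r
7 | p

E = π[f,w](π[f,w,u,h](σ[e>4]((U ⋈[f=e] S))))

σ filters on e, owned by the right side.
E' = π[f,w](π[f,w,u,h]((U ⋈[f=e] σ[e>4](S))))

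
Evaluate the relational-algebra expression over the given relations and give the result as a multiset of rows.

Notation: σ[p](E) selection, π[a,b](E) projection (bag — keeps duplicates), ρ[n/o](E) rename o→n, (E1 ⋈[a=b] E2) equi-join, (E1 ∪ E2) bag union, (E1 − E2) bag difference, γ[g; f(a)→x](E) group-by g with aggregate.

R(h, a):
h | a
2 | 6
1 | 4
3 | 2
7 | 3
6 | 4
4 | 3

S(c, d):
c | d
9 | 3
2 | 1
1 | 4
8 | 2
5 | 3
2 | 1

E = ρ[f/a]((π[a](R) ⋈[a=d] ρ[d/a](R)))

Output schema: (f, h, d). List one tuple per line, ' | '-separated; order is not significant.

Subexpression sizes:
  R → 6
  π[a](R) → 6
  R → 6
  ρ[d/a](R) → 6
  (π[a](R) ⋈[a=d] ρ[d/a](R)) → 10
  ρ[f/a]((π[a](R) ⋈[a=d] ρ[d/a](R))) → 10

== RESULT ==
f | h | d
2 | 3 | 2
3 | 4 | 3
3 | 4 | 3
3 | 7 | 3
3 | 7 | 3
4 | 1 | 4
4 | 1 | 4
4 | 6 | 4
4 | 6 | 4
6 | 2 | 6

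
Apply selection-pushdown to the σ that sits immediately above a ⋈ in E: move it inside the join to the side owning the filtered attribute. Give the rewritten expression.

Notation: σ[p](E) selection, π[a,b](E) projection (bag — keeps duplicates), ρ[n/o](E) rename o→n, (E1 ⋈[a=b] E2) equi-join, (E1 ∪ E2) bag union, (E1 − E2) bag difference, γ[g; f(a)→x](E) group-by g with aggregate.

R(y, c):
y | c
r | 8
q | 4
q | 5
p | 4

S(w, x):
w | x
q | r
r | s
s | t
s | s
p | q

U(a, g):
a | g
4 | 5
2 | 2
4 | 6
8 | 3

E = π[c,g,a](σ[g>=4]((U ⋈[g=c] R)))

σ filters on g, owned by the left side.
E' = π[c,g,a]((σ[g>=4](U) ⋈[g=c] R))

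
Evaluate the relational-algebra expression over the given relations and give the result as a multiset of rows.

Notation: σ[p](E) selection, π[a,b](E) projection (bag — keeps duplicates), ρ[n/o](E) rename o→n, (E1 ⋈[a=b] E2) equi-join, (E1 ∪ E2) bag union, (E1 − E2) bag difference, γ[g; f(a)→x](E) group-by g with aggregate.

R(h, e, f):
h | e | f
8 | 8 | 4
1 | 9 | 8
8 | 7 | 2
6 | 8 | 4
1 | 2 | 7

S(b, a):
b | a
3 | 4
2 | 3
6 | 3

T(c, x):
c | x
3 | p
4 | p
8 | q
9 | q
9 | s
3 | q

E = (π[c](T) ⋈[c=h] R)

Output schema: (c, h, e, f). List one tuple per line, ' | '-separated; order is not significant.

Subexpression sizes:
  T → 6
  π[c](T) → 6
  R → 5
  (π[c](T) ⋈[c=h] R) → 2

== RESULT ==
c | h | e | f
8 | 8 | 7 | 2
8 | 8 | 8 | 4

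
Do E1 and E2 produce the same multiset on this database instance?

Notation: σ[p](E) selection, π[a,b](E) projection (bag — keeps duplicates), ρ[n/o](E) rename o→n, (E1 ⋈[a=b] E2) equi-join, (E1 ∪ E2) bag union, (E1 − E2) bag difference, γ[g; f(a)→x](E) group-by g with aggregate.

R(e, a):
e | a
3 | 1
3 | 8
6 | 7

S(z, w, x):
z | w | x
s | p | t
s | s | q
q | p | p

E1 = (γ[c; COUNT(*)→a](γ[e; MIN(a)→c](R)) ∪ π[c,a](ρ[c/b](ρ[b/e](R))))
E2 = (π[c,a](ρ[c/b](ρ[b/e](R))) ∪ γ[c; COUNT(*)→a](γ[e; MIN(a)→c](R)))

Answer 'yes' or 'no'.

E1 subexpression sizes:
  R → 3
  γ[e; MIN(a)→c](R) → 2
  γ[c; COUNT(*)→a](γ[e; MIN(a)→c](R)) → 2
  R → 3
  ρ[b/e](R) → 3
  ρ[c/b](ρ[b/e](R)) → 3
  π[c,a](ρ[c/b](ρ[b/e](R))) → 3
  (γ[c; COUNT(*)→a](γ[e; MIN(a)→c](R)) ∪ π[c,a](ρ[c/b](ρ[b/e](R)))) → 5
E2 subexpression sizes:
  R → 3
  ρ[b/e](R) → 3
  ρ[c/b](ρ[b/e](R)) → 3
  π[c,a](ρ[c/b](ρ[b/e](R))) → 3
  R → 3
  γ[e; MIN(a)→c](R) → 2
  γ[c; COUNT(*)→a](γ[e; MIN(a)→c](R)) → 2
  (π[c,a](ρ[c/b](ρ[b/e](R))) ∪ γ[c; COUNT(*)→a](γ[e; MIN(a)→c](R))) → 5

E1 and E2 produce the same multiset:
c | a
1 | 1
3 | 1
3 | 8
6 | 7
7 | 1

yes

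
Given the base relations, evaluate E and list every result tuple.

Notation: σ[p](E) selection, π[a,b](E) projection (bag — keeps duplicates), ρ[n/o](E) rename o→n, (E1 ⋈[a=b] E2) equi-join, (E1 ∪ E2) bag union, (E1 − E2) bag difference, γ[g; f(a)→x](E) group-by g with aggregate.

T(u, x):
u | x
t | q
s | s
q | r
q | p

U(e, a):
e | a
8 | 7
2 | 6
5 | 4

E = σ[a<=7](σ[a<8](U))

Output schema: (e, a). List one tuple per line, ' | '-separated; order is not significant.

Per-node cardinality:
  U → 3
  σ[a<8](U) → 3
  σ[a<=7](σ[a<8](U)) → 3

== RESULT ==
e | a
2 | 6
5 | 4
8 | 7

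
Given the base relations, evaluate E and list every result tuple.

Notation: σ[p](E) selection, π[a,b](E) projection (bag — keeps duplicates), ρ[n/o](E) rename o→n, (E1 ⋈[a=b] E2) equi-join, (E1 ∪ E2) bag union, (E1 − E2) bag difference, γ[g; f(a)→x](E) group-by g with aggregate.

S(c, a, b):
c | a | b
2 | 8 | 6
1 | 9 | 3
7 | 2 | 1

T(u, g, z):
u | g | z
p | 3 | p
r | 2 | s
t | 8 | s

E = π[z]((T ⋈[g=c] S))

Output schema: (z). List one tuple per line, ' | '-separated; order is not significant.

Row counts bottom-up:
  T → 3
  S → 3
  (T ⋈[g=c] S) → 1
  π[z]((T ⋈[g=c] S)) → 1

== RESULT ==
z
s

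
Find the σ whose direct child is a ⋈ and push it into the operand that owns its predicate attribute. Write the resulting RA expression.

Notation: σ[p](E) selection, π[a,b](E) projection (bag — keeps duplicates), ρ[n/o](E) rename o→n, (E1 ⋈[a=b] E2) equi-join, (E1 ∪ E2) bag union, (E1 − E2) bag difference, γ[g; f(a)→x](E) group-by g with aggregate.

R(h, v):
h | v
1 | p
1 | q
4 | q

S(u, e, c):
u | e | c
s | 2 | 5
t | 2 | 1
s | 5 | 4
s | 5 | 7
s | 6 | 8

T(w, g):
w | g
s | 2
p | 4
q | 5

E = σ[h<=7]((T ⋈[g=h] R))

σ filters on h, owned by the right side.
E' = (T ⋈[g=h] σ[h<=7](R))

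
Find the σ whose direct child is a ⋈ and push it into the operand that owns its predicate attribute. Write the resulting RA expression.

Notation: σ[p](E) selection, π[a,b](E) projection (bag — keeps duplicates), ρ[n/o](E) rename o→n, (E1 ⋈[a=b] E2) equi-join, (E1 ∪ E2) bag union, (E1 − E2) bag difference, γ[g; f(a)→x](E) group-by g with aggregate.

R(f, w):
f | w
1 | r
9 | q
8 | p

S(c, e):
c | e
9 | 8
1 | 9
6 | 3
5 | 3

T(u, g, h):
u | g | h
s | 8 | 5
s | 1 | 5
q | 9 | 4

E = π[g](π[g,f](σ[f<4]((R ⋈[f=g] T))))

σ filters on f, owned by the left side.
E' = π[g](π[g,f]((σ[f<4](R) ⋈[f=g] T)))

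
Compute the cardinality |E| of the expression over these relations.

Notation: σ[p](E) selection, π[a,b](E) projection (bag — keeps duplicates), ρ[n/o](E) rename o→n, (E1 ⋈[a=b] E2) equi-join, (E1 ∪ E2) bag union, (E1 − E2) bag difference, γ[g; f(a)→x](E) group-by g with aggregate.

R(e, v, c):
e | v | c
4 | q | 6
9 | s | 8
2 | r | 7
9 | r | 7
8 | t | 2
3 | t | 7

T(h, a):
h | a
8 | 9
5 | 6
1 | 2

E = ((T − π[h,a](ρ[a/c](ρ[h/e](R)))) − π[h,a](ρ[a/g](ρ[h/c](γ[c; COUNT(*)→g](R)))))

Per-node cardinality:
  T → 3
  R → 6
  ρ[h/e](R) → 6
  ρ[a/c](ρ[h/e](R)) → 6
  π[h,a](ρ[a/c](ρ[h/e](R))) → 6
  (T − π[h,a](ρ[a/c](ρ[h/e](R)))) → 3
  R → 6
  γ[c; COUNT(*)→g](R) → 4
  ρ[h/c](γ[c; COUNT(*)→g](R)) → 4
  ρ[a/g](ρ[h/c](γ[c; COUNT(*)→g](R))) → 4
  π[h,a](ρ[a/g](ρ[h/c](γ[c; COUNT(*)→g](R)))) → 4
  ((T − π[h,a](ρ[a/c](ρ[h/e](R)))) − π[h,a](ρ[a/g](ρ[h/c](γ[c; COUNT(*)→g](R))))) → 3

|E| = 3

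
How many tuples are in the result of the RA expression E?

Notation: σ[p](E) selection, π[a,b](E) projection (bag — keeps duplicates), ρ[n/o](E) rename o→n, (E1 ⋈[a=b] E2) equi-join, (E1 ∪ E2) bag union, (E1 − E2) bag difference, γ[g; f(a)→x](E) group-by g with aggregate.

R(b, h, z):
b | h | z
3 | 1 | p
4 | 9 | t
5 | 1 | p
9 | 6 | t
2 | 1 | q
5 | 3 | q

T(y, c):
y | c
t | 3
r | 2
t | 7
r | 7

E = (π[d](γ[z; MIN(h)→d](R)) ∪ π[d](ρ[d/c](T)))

Stepwise |·|:
  R → 6
  γ[z; MIN(h)→d](R) → 3
  π[d](γ[z; MIN(h)→d](R)) → 3
  T → 4
  ρ[d/c](T) → 4
  π[d](ρ[d/c](T)) → 4
  (π[d](γ[z; MIN(h)→d](R)) ∪ π[d](ρ[d/c](T))) → 7

|E| = 7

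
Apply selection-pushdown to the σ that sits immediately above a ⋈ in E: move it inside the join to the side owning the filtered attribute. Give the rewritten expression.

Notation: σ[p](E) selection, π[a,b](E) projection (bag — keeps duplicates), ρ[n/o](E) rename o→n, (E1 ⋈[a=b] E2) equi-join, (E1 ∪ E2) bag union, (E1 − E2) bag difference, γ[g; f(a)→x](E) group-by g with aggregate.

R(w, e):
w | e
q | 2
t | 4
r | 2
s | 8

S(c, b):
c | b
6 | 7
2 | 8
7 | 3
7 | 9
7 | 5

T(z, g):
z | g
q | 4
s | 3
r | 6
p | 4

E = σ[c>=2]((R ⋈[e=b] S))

σ filters on c, owned by the right side.
E' = (R ⋈[e=b] σ[c>=2](S))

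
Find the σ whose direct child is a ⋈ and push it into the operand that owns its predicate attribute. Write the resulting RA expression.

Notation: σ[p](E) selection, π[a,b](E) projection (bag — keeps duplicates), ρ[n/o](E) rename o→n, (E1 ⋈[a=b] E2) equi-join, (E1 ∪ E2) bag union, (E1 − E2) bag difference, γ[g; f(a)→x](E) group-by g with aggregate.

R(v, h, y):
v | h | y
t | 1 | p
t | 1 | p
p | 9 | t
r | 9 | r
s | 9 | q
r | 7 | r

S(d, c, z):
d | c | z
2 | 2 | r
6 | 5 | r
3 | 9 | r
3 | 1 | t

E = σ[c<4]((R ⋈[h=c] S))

σ filters on c, owned by the right side.
E' = (R ⋈[h=c] σ[c<4](S))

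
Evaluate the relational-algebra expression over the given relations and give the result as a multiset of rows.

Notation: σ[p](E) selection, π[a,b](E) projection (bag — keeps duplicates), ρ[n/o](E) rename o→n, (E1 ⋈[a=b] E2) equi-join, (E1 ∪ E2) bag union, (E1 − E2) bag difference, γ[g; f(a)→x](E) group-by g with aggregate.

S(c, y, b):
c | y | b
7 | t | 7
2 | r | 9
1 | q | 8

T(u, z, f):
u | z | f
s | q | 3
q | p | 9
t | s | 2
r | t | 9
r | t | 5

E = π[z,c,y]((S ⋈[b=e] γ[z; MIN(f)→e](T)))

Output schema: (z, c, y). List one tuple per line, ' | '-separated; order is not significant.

Stepwise |·|:
  S → 3
  T → 5
  γ[z; MIN(f)→e](T) → 4
  (S ⋈[b=e] γ[z; MIN(f)→e](T)) → 1
  π[z,c,y]((S ⋈[b=e] γ[z; MIN(f)→e](T))) → 1

== RESULT ==
z | c | y
p | 2 | r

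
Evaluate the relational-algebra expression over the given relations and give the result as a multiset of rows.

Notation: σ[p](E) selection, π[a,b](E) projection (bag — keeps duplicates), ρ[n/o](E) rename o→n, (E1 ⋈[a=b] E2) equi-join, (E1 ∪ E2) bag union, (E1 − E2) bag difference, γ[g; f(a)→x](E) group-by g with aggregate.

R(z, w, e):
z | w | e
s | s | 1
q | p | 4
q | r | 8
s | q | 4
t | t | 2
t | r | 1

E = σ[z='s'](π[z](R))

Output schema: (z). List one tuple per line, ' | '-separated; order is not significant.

Subexpression sizes:
  R → 6
  π[z](R) → 6
  σ[z='s'](π[z](R)) → 2

== RESULT ==
z
s
s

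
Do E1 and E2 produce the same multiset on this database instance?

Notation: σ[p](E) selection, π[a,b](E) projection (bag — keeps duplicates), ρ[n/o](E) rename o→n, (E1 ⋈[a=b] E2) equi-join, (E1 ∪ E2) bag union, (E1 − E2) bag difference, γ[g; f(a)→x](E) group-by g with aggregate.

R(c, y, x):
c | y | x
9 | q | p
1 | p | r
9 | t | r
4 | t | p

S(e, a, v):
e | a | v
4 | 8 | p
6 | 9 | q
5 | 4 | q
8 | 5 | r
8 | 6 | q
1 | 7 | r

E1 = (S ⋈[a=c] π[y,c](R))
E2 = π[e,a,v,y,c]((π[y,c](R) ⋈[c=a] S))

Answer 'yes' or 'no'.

E1 row counts bottom-up:
  S → 6
  R → 4
  π[y,c](R) → 4
  (S ⋈[a=c] π[y,c](R)) → 3
E2 row counts bottom-up:
  R → 4
  π[y,c](R) → 4
  S → 6
  (π[y,c](R) ⋈[c=a] S) → 3
  π[e,a,v,y,c]((π[y,c](R) ⋈[c=a] S)) → 3

E1 and E2 produce the same multiset:
e | a | v | y | c
5 | 4 | q | t | 4
6 | 9 | q | q | 9
6 | 9 | q | t | 9

yes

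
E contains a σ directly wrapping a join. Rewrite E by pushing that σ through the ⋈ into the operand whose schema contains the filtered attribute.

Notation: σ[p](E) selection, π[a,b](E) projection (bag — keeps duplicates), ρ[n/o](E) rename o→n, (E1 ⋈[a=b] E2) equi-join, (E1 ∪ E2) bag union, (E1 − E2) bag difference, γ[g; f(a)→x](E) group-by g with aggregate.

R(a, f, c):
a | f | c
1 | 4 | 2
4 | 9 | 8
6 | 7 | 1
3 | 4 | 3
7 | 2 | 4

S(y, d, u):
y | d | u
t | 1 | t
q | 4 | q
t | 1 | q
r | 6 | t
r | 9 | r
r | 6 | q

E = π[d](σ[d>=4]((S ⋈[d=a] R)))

σ filters on d, owned by the left side.
E' = π[d]((σ[d>=4](S) ⋈[d=a] R))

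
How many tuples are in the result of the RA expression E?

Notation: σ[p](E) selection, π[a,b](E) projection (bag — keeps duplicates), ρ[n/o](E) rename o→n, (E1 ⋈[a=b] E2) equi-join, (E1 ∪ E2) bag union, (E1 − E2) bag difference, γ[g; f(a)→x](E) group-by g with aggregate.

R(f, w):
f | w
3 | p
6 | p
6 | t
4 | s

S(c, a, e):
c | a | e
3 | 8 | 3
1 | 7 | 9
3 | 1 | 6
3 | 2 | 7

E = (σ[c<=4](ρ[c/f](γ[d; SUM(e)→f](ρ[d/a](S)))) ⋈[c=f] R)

Row counts bottom-up:
  S → 4
  ρ[d/a](S) → 4
  γ[d; SUM(e)→f](ρ[d/a](S)) → 4
  ρ[c/f](γ[d; SUM(e)→f](ρ[d/a](S))) → 4
  σ[c<=4](ρ[c/f](γ[d; SUM(e)→f](ρ[d/a](S)))) → 1
  R → 4
  (σ[c<=4](ρ[c/f](γ[d; SUM(e)→f](ρ[d/a](S)))) ⋈[c=f] R) → 1

|E| = 1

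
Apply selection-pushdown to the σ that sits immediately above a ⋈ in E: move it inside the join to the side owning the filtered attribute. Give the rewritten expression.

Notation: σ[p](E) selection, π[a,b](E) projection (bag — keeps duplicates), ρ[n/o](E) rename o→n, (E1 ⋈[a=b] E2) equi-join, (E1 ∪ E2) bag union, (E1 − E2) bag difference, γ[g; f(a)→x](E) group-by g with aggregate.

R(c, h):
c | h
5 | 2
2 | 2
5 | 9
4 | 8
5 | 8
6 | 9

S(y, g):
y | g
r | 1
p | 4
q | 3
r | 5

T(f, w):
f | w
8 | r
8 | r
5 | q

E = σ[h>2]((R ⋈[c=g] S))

σ filters on h, owned by the left side.
E' = (σ[h>2](R) ⋈[c=g] S)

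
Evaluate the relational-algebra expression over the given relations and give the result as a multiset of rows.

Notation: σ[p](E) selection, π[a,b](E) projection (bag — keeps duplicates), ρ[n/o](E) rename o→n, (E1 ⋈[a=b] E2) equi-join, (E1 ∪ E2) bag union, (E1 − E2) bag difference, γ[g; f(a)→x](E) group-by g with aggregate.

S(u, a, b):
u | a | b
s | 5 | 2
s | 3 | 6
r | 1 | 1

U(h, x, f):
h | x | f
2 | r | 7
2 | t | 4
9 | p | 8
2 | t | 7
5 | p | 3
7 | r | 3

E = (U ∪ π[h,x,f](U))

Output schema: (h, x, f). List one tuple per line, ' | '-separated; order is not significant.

Per-node cardinality:
  U → 6
  U → 6
  π[h,x,f](U) → 6
  (U ∪ π[h,x,f](U)) → 12

== RESULT ==
h | x | f
2 | r | 7
2 | r | 7
2 | t | 4
2 | t | 4
2 | t | 7
2 | t | 7
5 | p | 3
5 | p | 3
7 | r | 3
7 | r | 3
9 | p | 8
9 | p | 8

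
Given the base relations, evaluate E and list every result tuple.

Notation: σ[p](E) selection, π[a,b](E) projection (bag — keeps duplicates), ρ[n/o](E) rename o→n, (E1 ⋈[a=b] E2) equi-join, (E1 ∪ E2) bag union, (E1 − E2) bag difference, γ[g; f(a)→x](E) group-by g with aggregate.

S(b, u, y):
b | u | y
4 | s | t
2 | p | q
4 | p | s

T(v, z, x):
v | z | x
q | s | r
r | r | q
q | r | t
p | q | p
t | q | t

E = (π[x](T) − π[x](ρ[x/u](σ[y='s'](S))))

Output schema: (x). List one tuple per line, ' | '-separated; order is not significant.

Per-node cardinality:
  T → 5
  π[x](T) → 5
  S → 3
  σ[y='s'](S) → 1
  ρ[x/u](σ[y='s'](S)) → 1
  π[x](ρ[x/u](σ[y='s'](S))) → 1
  (π[x](T) − π[x](ρ[x/u](σ[y='s'](S)))) → 4

== RESULT ==
x
q
r
t
t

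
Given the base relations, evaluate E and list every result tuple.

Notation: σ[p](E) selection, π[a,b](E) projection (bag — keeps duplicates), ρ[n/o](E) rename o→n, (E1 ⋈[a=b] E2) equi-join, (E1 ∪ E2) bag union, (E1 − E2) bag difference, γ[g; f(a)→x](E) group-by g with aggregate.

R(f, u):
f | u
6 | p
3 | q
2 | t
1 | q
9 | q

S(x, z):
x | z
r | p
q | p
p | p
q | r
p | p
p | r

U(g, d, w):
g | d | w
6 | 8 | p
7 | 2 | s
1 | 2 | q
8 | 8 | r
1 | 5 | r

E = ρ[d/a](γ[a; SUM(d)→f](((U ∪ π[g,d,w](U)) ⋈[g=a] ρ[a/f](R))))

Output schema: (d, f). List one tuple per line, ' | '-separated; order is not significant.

Row counts bottom-up:
  U → 5
  U → 5
  π[g,d,w](U) → 5
  (U ∪ π[g,d,w](U)) → 10
  R → 5
  ρ[a/f](R) → 5
  ((U ∪ π[g,d,w](U)) ⋈[g=a] ρ[a/f](R)) → 6
  γ[a; SUM(d)→f](((U ∪ π[g,d,w](U)) ⋈[g=a] ρ[a/f](R))) → 2
  ρ[d/a](γ[a; SUM(d)→f](((U ∪ π[g,d,w](U)) ⋈[g=a] ρ[a/f](R)))) → 2

== RESULT ==
d | f
1 | 14
6 | 16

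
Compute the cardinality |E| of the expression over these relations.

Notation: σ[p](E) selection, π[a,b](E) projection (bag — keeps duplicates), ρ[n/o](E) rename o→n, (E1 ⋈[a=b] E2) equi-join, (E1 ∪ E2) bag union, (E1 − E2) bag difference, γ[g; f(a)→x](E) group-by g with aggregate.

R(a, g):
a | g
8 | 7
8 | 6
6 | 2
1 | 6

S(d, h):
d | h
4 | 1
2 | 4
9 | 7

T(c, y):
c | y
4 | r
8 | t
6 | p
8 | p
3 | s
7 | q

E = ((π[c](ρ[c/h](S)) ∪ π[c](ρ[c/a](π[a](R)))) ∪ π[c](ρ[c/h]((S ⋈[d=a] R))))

Stepwise |·|:
  S → 3
  ρ[c/h](S) → 3
  π[c](ρ[c/h](S)) → 3
  R → 4
  π[a](R) → 4
  ρ[c/a](π[a](R)) → 4
  π[c](ρ[c/a](π[a](R))) → 4
  (π[c](ρ[c/h](S)) ∪ π[c](ρ[c/a](π[a](R)))) → 7
  S → 3
  R → 4
  (S ⋈[d=a] R) → 0
  ρ[c/h]((S ⋈[d=a] R)) → 0
  π[c](ρ[c/h]((S ⋈[d=a] R))) → 0
  ((π[c](ρ[c/h](S)) ∪ π[c](ρ[c/a](π[a](R)))) ∪ π[c](ρ[c/h]((S ⋈[d=a] R)))) → 7

|E| = 7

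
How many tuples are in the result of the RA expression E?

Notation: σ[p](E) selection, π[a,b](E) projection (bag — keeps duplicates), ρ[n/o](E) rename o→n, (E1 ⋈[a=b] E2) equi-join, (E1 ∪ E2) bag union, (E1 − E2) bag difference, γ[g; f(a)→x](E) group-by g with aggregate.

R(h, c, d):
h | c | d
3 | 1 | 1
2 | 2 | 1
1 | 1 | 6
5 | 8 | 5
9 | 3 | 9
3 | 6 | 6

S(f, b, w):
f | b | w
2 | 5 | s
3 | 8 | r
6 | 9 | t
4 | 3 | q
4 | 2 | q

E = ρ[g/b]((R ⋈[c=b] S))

Row counts bottom-up:
  R → 6
  S → 5
  (R ⋈[c=b] S) → 3
  ρ[g/b]((R ⋈[c=b] S)) → 3

|E| = 3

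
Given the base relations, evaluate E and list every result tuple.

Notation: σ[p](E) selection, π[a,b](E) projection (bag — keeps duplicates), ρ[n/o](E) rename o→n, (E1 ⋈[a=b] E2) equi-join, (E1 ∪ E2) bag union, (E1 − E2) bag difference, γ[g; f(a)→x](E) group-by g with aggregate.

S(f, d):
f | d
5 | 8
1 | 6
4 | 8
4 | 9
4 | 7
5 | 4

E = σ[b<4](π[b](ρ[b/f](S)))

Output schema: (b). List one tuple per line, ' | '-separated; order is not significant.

Subexpression sizes:
  S → 6
  ρ[b/f](S) → 6
  π[b](ρ[b/f](S)) → 6
  σ[b<4](π[b](ρ[b/f](S))) → 1

== RESULT ==
b
1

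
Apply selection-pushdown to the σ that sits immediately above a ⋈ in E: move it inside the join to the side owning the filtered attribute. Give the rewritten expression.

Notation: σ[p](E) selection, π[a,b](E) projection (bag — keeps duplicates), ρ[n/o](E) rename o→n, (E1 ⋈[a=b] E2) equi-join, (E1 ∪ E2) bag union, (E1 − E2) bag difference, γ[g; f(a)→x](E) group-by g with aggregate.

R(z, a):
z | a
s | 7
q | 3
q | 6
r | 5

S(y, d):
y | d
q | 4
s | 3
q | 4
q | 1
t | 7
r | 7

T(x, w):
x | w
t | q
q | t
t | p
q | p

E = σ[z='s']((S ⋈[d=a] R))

σ filters on z, owned by the right side.
E' = (S ⋈[d=a] σ[z='s'](R))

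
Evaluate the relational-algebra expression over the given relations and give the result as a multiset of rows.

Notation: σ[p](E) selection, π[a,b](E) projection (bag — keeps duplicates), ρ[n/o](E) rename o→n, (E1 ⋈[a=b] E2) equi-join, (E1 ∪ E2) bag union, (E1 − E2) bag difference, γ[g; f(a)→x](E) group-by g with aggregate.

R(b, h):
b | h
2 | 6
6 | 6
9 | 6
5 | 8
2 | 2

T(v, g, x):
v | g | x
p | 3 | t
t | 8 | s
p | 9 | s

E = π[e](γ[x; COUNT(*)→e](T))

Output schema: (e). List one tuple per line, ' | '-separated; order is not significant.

Stepwise |·|:
  T → 3
  γ[x; COUNT(*)→e](T) → 2
  π[e](γ[x; COUNT(*)→e](T)) → 2

== RESULT ==
e
1
2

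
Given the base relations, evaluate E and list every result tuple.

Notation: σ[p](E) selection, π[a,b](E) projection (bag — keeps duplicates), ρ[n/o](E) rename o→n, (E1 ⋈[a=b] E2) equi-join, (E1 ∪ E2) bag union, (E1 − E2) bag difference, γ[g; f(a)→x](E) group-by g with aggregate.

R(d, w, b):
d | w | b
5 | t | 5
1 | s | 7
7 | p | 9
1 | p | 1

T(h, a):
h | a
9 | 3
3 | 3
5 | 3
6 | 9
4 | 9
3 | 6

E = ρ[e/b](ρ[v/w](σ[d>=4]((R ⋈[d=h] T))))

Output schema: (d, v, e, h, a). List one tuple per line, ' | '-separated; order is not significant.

Row counts bottom-up:
  R → 4
  T → 6
  (R ⋈[d=h] T) → 1
  σ[d>=4]((R ⋈[d=h] T)) → 1
  ρ[v/w](σ[d>=4]((R ⋈[d=h] T))) → 1
  ρ[e/b](ρ[v/w](σ[d>=4]((R ⋈[d=h] T)))) → 1

== RESULT ==
d | v | e | h | a
5 | t | 5 | 5 | 3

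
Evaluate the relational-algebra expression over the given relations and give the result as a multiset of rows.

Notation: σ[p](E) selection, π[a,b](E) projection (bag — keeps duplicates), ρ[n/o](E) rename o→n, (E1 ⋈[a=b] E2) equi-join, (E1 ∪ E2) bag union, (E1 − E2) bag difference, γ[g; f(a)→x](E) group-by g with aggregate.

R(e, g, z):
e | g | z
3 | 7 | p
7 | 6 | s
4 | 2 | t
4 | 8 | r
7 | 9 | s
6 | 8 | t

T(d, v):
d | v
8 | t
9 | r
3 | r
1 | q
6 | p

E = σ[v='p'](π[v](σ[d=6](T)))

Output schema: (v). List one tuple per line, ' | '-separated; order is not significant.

Subexpression sizes:
  T → 5
  σ[d=6](T) → 1
  π[v](σ[d=6](T)) → 1
  σ[v='p'](π[v](σ[d=6](T))) → 1

== RESULT ==
v
p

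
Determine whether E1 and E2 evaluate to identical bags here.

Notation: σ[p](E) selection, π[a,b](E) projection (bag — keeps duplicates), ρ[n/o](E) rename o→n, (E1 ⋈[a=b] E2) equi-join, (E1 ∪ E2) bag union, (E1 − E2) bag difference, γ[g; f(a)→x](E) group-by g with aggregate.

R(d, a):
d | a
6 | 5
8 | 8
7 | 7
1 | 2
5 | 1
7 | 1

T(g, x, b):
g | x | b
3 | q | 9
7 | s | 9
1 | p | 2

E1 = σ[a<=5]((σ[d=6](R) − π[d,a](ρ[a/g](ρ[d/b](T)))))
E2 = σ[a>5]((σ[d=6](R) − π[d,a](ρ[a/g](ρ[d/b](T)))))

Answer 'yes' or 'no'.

E1 stepwise |·|:
  R → 6
  σ[d=6](R) → 1
  T → 3
  ρ[d/b](T) → 3
  ρ[a/g](ρ[d/b](T)) → 3
  π[d,a](ρ[a/g](ρ[d/b](T))) → 3
  (σ[d=6](R) − π[d,a](ρ[a/g](ρ[d/b](T)))) → 1
  σ[a<=5]((σ[d=6](R) − π[d,a](ρ[a/g](ρ[d/b](T))))) → 1
E2 stepwise |·|:
  R → 6
  σ[d=6](R) → 1
  T → 3
  ρ[d/b](T) → 3
  ρ[a/g](ρ[d/b](T)) → 3
  π[d,a](ρ[a/g](ρ[d/b](T))) → 3
  (σ[d=6](R) − π[d,a](ρ[a/g](ρ[d/b](T)))) → 1
  σ[a>5]((σ[d=6](R) − π[d,a](ρ[a/g](ρ[d/b](T))))) → 0

E1 result:
d | a
6 | 5
E2 result:
d | a
(0 rows)
Witness: (6, 5) appears 1× in E1 but 0× in E2.

no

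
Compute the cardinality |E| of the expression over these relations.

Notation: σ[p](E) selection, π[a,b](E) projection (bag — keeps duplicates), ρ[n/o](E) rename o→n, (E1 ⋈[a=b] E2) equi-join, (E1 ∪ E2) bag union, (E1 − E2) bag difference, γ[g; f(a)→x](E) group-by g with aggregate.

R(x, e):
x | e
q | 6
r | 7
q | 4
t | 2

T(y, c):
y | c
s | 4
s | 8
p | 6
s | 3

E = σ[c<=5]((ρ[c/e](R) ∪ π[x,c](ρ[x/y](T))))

Row counts bottom-up:
  R → 4
  ρ[c/e](R) → 4
  T → 4
  ρ[x/y](T) → 4
  π[x,c](ρ[x/y](T)) → 4
  (ρ[c/e](R) ∪ π[x,c](ρ[x/y](T))) → 8
  σ[c<=5]((ρ[c/e](R) ∪ π[x,c](ρ[x/y](T)))) → 4

|E| = 4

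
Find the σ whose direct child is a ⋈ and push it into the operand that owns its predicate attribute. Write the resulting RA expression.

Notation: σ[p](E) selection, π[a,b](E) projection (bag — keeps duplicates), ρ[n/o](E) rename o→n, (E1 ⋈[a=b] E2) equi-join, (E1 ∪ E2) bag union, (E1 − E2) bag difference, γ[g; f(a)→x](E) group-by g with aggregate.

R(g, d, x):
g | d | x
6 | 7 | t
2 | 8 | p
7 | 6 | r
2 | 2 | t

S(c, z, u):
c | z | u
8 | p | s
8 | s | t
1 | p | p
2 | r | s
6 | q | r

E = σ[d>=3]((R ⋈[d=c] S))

σ filters on d, owned by the left side.
E' = (σ[d>=3](R) ⋈[d=c] S)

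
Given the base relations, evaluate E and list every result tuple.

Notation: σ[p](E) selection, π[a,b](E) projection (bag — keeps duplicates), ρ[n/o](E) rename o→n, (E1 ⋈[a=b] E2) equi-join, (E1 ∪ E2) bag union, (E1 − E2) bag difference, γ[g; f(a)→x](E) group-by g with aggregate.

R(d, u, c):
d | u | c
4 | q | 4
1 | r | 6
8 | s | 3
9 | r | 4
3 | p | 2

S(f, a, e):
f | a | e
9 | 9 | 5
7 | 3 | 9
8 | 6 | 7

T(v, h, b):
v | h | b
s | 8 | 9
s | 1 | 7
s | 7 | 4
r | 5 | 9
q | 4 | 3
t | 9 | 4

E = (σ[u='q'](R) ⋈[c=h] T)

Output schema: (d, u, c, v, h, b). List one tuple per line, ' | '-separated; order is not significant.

Stepwise |·|:
  R → 5
  σ[u='q'](R) → 1
  T → 6
  (σ[u='q'](R) ⋈[c=h] T) → 1

== RESULT ==
d | u | c | v | h | b
4 | q | 4 | q | 4 | 3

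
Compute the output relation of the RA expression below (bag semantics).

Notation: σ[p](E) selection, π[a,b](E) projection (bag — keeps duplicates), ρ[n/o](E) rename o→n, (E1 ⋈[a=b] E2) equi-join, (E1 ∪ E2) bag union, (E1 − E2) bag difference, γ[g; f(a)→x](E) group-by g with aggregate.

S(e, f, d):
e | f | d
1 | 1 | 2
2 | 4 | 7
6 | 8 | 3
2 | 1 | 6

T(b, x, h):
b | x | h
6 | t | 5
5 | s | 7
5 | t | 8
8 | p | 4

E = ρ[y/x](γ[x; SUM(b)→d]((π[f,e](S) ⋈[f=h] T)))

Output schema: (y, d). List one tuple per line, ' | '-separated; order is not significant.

Stepwise |·|:
  S → 4
  π[f,e](S) → 4
  T → 4
  (π[f,e](S) ⋈[f=h] T) → 2
  γ[x; SUM(b)→d]((π[f,e](S) ⋈[f=h] T)) → 2
  ρ[y/x](γ[x; SUM(b)→d]((π[f,e](S) ⋈[f=h] T))) → 2

== RESULT ==
y | d
p | 8
t | 5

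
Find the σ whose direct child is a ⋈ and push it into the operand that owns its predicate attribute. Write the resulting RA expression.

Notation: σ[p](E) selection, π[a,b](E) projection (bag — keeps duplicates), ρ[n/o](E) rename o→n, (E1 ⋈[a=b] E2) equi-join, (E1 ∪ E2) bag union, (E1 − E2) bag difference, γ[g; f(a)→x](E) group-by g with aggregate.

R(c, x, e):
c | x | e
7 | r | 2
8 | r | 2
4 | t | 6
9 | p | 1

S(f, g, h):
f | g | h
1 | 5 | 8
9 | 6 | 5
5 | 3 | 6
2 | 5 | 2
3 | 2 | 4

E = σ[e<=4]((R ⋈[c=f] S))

σ filters on e, owned by the left side.
E' = (σ[e<=4](R) ⋈[c=f] S)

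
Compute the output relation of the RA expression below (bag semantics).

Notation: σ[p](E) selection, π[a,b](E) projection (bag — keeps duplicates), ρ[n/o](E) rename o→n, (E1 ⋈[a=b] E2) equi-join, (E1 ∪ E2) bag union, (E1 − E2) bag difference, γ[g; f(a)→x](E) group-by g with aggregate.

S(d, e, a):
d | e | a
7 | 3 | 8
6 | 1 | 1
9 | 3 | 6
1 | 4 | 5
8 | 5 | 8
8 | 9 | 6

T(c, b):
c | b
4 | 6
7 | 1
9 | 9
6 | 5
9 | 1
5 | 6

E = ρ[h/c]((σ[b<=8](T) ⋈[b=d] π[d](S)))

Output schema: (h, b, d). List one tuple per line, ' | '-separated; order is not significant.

Per-node cardinality:
  T → 6
  σ[b<=8](T) → 5
  S → 6
  π[d](S) → 6
  (σ[b<=8](T) ⋈[b=d] π[d](S)) → 4
  ρ[h/c]((σ[b<=8](T) ⋈[b=d] π[d](S))) → 4

== RESULT ==
h | b | d
4 | 6 | 6
5 | 6 | 6
7 | 1 | 1
9 | 1 | 1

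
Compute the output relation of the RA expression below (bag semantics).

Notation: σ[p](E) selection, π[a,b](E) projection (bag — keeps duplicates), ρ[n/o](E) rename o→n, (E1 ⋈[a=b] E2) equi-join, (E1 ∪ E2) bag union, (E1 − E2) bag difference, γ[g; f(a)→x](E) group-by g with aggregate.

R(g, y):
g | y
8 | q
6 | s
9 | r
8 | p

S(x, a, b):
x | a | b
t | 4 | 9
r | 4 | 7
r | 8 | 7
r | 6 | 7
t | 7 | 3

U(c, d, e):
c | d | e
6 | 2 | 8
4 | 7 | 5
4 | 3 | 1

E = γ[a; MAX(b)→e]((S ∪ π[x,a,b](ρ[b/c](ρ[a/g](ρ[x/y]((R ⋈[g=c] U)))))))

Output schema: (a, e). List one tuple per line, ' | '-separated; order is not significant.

Per-node cardinality:
  S → 5
  R → 4
  U → 3
  (R ⋈[g=c] U) → 1
  ρ[x/y]((R ⋈[g=c] U)) → 1
  ρ[a/g](ρ[x/y]((R ⋈[g=c] U))) → 1
  ρ[b/c](ρ[a/g](ρ[x/y]((R ⋈[g=c] U)))) → 1
  π[x,a,b](ρ[b/c](ρ[a/g](ρ[x/y]((R ⋈[g=c] U))))) → 1
  (S ∪ π[x,a,b](ρ[b/c](ρ[a/g](ρ[x/y]((R ⋈[g=c] U)))))) → 6
  γ[a; MAX(b)→e]((S ∪ π[x,a,b](ρ[b/c](ρ[a/g](ρ[x/y]((R ⋈[g=c] U))))))) → 4

== RESULT ==
a | e
4 | 9
6 | 7
7 | 3
8 | 7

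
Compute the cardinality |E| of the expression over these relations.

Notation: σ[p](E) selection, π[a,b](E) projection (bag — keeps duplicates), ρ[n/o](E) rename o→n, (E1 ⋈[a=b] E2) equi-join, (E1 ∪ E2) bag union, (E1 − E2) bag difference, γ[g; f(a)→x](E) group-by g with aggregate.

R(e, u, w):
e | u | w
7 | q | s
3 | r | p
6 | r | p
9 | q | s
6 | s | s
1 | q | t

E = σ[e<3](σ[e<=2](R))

Row counts bottom-up:
  R → 6
  σ[e<=2](R) → 1
  σ[e<3](σ[e<=2](R)) → 1

|E| = 1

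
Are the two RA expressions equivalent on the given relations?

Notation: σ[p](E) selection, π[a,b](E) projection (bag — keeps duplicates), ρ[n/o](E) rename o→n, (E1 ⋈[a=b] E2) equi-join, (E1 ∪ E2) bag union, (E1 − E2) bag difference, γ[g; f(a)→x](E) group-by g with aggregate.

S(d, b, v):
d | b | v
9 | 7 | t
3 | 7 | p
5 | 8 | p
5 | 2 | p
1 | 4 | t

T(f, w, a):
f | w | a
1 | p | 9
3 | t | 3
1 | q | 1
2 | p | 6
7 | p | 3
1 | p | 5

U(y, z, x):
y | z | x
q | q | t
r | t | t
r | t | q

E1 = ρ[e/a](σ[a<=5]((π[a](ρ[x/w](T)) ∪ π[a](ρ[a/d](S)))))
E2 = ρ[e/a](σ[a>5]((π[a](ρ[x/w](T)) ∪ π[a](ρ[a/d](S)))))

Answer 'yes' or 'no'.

E1 stepwise |·|:
  T → 6
  ρ[x/w](T) → 6
  π[a](ρ[x/w](T)) → 6
  S → 5
  ρ[a/d](S) → 5
  π[a](ρ[a/d](S)) → 5
  (π[a](ρ[x/w](T)) ∪ π[a](ρ[a/d](S))) → 11
  σ[a<=5]((π[a](ρ[x/w](T)) ∪ π[a](ρ[a/d](S)))) → 8
  ρ[e/a](σ[a<=5]((π[a](ρ[x/w](T)) ∪ π[a](ρ[a/d](S))))) → 8
E2 stepwise |·|:
  T → 6
  ρ[x/w](T) → 6
  π[a](ρ[x/w](T)) → 6
  S → 5
  ρ[a/d](S) → 5
  π[a](ρ[a/d](S)) → 5
  (π[a](ρ[x/w](T)) ∪ π[a](ρ[a/d](S))) → 11
  σ[a>5]((π[a](ρ[x/w](T)) ∪ π[a](ρ[a/d](S)))) → 3
  ρ[e/a](σ[a>5]((π[a](ρ[x/w](T)) ∪ π[a](ρ[a/d](S))))) → 3

E1 result:
e
1
1
3
3
3
5
5
5
E2 result:
e
6
9
9
Witness: (6,) appears 0× in E1 but 1× in E2.

no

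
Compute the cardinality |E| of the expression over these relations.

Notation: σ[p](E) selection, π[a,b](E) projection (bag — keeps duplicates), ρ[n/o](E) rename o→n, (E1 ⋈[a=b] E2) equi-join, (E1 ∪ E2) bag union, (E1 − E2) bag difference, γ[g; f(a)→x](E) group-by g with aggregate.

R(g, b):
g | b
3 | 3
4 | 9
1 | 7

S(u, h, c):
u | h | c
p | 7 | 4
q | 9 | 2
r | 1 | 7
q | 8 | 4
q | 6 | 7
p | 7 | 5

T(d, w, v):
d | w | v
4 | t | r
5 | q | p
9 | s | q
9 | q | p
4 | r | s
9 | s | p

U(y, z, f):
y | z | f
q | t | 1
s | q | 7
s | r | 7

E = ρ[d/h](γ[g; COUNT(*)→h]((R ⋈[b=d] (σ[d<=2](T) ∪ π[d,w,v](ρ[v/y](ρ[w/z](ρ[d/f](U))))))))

Row counts bottom-up:
  R → 3
  T → 6
  σ[d<=2](T) → 0
  U → 3
  ρ[d/f](U) → 3
  ρ[w/z](ρ[d/f](U)) → 3
  ρ[v/y](ρ[w/z](ρ[d/f](U))) → 3
  π[d,w,v](ρ[v/y](ρ[w/z](ρ[d/f](U)))) → 3
  (σ[d<=2](T) ∪ π[d,w,v](ρ[v/y](ρ[w/z](ρ[d/f](U))))) → 3
  (R ⋈[b=d] (σ[d<=2](T) ∪ π[d,w,v](ρ[v/y](ρ[w/z](ρ[d/f](U)))))) → 2
  γ[g; COUNT(*)→h]((R ⋈[b=d] (σ[d<=2](T) ∪ π[d,w,v](ρ[v/y](ρ[w/z](ρ[d/f](U))))))) → 1
  ρ[d/h](γ[g; COUNT(*)→h]((R ⋈[b=d] (σ[d<=2](T) ∪ π[d,w,v](ρ[v/y](ρ[w/z](ρ[d/f](U)))))))) → 1

|E| = 1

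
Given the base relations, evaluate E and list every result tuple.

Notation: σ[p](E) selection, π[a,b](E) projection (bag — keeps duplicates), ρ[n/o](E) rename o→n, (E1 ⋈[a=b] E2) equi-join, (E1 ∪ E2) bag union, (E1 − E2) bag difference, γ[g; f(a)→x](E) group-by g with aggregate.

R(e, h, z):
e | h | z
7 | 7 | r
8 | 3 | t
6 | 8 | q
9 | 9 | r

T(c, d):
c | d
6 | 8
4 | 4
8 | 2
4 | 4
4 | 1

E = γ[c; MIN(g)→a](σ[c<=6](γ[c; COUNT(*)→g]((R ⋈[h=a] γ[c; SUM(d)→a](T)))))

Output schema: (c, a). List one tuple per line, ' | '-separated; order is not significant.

Stepwise |·|:
  R → 4
  T → 5
  γ[c; SUM(d)→a](T) → 3
  (R ⋈[h=a] γ[c; SUM(d)→a](T)) → 2
  γ[c; COUNT(*)→g]((R ⋈[h=a] γ[c; SUM(d)→a](T))) → 2
  σ[c<=6](γ[c; COUNT(*)→g]((R ⋈[h=a] γ[c; SUM(d)→a](T)))) → 2
  γ[c; MIN(g)→a](σ[c<=6](γ[c; COUNT(*)→g]((R ⋈[h=a] γ[c; SUM(d)→a](T))))) → 2

== RESULT ==
c | a
4 | 1
6 | 1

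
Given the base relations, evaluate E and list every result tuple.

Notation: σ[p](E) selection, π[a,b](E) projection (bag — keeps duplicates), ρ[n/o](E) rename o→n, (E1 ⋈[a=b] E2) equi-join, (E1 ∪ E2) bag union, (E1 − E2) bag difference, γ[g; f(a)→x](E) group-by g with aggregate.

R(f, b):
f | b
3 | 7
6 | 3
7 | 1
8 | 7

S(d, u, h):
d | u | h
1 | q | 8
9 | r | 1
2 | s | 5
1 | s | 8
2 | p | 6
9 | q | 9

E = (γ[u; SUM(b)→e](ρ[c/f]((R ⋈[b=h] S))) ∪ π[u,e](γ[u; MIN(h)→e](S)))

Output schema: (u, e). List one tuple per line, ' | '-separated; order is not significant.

Per-node cardinality:
  R → 4
  S → 6
  (R ⋈[b=h] S) → 1
  ρ[c/f]((R ⋈[b=h] S)) → 1
  γ[u; SUM(b)→e](ρ[c/f]((R ⋈[b=h] S))) → 1
  S → 6
  γ[u; MIN(h)→e](S) → 4
  π[u,e](γ[u; MIN(h)→e](S)) → 4
  (γ[u; SUM(b)→e](ρ[c/f]((R ⋈[b=h] S))) ∪ π[u,e](γ[u; MIN(h)→e](S))) → 5

== RESULT ==
u | e
p | 6
q | 8
r | 1
r | 1
s | 5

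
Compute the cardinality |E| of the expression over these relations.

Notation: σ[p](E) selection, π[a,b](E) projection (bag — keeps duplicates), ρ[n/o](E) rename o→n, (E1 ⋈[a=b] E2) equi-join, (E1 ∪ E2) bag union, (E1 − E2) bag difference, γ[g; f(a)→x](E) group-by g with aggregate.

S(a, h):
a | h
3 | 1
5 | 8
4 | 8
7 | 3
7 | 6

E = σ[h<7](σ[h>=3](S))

Subexpression sizes:
  S → 5
  σ[h>=3](S) → 4
  σ[h<7](σ[h>=3](S)) → 2

|E| = 2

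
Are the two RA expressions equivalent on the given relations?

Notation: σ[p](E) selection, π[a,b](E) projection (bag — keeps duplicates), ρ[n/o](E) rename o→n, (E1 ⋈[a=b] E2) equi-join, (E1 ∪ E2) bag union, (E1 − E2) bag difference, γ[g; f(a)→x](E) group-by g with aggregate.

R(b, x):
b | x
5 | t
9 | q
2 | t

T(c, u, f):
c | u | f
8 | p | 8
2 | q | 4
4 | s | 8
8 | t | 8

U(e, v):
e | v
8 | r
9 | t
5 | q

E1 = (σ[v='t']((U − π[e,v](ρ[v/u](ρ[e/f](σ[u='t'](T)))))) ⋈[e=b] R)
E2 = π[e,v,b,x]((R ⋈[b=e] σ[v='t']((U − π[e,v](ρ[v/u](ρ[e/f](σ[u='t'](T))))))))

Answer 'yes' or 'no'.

E1 stepwise |·|:
  U → 3
  T → 4
  σ[u='t'](T) → 1
  ρ[e/f](σ[u='t'](T)) → 1
  ρ[v/u](ρ[e/f](σ[u='t'](T))) → 1
  π[e,v](ρ[v/u](ρ[e/f](σ[u='t'](T)))) → 1
  (U − π[e,v](ρ[v/u](ρ[e/f](σ[u='t'](T))))) → 3
  σ[v='t']((U − π[e,v](ρ[v/u](ρ[e/f](σ[u='t'](T)))))) → 1
  R → 3
  (σ[v='t']((U − π[e,v](ρ[v/u](ρ[e/f](σ[u='t'](T)))))) ⋈[e=b] R) → 1
E2 stepwise |·|:
  R → 3
  U → 3
  T → 4
  σ[u='t'](T) → 1
  ρ[e/f](σ[u='t'](T)) → 1
  ρ[v/u](ρ[e/f](σ[u='t'](T))) → 1
  π[e,v](ρ[v/u](ρ[e/f](σ[u='t'](T)))) → 1
  (U − π[e,v](ρ[v/u](ρ[e/f](σ[u='t'](T))))) → 3
  σ[v='t']((U − π[e,v](ρ[v/u](ρ[e/f](σ[u='t'](T)))))) → 1
  (R ⋈[b=e] σ[v='t']((U − π[e,v](ρ[v/u](ρ[e/f](σ[u='t'](T))))))) → 1
  π[e,v,b,x]((R ⋈[b=e] σ[v='t']((U − π[e,v](ρ[v/u](ρ[e/f](σ[u='t'](T)))))))) → 1

E1 and E2 produce the same multiset:
e | v | b | x
9 | t | 9 | q

yes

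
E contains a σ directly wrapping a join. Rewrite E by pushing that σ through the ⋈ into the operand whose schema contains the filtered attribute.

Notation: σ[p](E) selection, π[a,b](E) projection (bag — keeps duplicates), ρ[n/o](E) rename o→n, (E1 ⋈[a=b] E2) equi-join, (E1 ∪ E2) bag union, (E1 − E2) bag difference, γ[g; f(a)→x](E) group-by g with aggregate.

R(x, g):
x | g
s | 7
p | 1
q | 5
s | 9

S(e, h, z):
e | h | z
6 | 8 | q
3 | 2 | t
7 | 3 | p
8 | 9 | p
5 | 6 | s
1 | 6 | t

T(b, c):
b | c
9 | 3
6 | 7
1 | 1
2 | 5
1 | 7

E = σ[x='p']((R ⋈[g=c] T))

σ filters on x, owned by the left side.
E' = (σ[x='p'](R) ⋈[g=c] T)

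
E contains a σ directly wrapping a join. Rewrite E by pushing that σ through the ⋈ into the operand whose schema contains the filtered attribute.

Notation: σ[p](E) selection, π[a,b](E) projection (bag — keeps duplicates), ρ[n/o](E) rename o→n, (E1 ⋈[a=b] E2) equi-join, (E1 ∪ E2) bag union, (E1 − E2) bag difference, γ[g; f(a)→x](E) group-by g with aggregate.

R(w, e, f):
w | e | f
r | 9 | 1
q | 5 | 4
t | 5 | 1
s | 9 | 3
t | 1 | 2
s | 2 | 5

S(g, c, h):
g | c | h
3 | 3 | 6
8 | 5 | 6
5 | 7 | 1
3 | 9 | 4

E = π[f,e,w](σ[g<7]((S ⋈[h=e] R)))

σ filters on g, owned by the left side.
E' = π[f,e,w]((σ[g<7](S) ⋈[h=e] R))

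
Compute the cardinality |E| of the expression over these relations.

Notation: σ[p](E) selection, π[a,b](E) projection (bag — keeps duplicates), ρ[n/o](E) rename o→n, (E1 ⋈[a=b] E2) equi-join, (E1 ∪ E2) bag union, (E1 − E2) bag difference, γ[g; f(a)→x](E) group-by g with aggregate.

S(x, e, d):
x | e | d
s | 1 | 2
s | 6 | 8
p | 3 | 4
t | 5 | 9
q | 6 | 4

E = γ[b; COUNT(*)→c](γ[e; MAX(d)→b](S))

Row counts bottom-up:
  S → 5
  γ[e; MAX(d)→b](S) → 4
  γ[b; COUNT(*)→c](γ[e; MAX(d)→b](S)) → 4

|E| = 4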